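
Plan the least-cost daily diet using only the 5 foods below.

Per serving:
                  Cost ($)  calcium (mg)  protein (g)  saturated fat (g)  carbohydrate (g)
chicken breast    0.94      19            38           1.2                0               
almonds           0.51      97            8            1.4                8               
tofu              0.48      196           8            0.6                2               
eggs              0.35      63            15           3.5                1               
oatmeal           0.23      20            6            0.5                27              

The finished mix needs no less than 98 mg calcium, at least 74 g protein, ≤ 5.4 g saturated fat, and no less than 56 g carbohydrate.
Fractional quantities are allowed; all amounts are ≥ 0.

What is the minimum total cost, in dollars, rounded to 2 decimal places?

$1.98

Treat it as an LP. Let x1 = servings of chicken breast, x2 = servings of almonds, x3 = servings of tofu, x4 = servings of eggs, x5 = servings of oatmeal.
Minimize 0.94x1 + 0.51x2 + 0.48x3 + 0.35x4 + 0.23x5 subject to:
  19x1 + 97x2 + 196x3 + 63x4 + 20x5 ≥ 98   (calcium)
  38x1 + 8x2 + 8x3 + 15x4 + 6x5 ≥ 74   (protein)
  1.2x1 + 1.4x2 + 0.6x3 + 3.5x4 + 0.5x5 ≤ 5.4   (saturated fat)
  8x2 + 2x3 + 1x4 + 27x5 ≥ 56   (carbohydrate)
  x1, x2, x3, x4, x5 ≥ 0.
The minimum-cost mix takes nothing from almonds, tofu — only chicken breast, eggs, oatmeal. The protein, saturated fat, carbohydrate requirements are met with equality.
Solving gives x1 = 1.308, x4 = 0.8024, x5 = 2.044.
Cost = 0.94·1.308 + 0.35·0.8024 + 0.23·2.044 = 1.9805.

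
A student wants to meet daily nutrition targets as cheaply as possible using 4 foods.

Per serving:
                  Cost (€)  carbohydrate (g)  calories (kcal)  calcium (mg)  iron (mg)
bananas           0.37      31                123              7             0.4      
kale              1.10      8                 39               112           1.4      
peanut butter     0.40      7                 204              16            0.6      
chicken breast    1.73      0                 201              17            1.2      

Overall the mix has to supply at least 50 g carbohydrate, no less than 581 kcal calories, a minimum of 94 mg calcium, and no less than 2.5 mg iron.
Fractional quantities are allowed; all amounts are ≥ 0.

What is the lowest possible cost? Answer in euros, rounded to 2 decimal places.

€1.83

Let x1 = servings of bananas, x2 = servings of kale, x3 = servings of peanut butter, x4 = servings of chicken breast.
min 0.37x1 + 1.1x2 + 0.4x3 + 1.73x4 subject to:
  31x1 + 8x2 + 7x3 ≥ 50   (carbohydrate)
  123x1 + 39x2 + 204x3 + 201x4 ≥ 581   (calories)
  7x1 + 112x2 + 16x3 + 17x4 ≥ 94   (calcium)
  0.4x1 + 1.4x2 + 0.6x3 + 1.2x4 ≥ 2.5   (iron)
  x1, x2, x3, x4 ≥ 0.
The minimum-cost mix takes nothing from chicken breast — only bananas, kale, peanut butter. There the carbohydrate, calcium, iron constraints are tight.
So bananas = 0.9213 servings, kale = 0.4113 servings, peanut butter = 2.593 servings.
Hence cost = 0.37·0.9213 + 1.1·0.4113 + 0.4·2.593 = €1.8305.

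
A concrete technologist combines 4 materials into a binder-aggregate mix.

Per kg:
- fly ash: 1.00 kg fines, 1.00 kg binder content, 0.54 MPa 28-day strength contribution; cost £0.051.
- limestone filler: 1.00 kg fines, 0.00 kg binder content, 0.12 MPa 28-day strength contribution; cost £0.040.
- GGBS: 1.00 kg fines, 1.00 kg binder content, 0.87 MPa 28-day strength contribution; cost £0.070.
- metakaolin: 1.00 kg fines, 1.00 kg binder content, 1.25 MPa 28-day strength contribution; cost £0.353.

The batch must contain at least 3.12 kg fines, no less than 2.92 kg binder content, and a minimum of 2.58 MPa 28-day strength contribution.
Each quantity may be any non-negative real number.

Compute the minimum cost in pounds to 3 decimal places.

This is a linear program. Let x1 = kg of fly ash, x2 = kg of limestone filler, x3 = kg of GGBS, x4 = kg of metakaolin.
min 0.051x1 + 0.04x2 + 0.07x3 + 0.353x4 with:
  1x1 + 1x2 + 1x3 + 1x4 ≥ 3.12   (fines)
  1x1 + 1x3 + 1x4 ≥ 2.92   (binder content)
  0.54x1 + 0.12x2 + 0.87x3 + 1.25x4 ≥ 2.58   (28-day strength contribution)
  x1, x2, x3, x4 ≥ 0.
At the optimum only fly ash, GGBS are positive (limestone filler, metakaolin = 0). There the fines and 28-day strength contribution constraints are tight.
Optimal quantities: fly ash = 0.4073 kg, GGBS = 2.713 kg.
Hence cost = 0.051·0.4073 + 0.07·2.713 = £0.21068.

£0.211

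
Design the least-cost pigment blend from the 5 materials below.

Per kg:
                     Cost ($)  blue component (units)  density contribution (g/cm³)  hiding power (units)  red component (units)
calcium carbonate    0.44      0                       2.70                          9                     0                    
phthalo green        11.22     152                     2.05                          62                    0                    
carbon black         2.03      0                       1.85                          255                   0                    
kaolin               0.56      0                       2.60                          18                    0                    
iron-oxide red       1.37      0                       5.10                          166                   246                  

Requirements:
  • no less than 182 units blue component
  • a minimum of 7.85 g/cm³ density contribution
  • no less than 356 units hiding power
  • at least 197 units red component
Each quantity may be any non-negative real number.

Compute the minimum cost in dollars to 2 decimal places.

Let x1 = kg of calcium carbonate, x2 = kg of phthalo green, x3 = kg of carbon black, x4 = kg of kaolin, x5 = kg of iron-oxide red.
min 0.44x1 + 11.22x2 + 2.03x3 + 0.56x4 + 1.37x5 subject to:
  152x2 ≥ 182   (blue component)
  2.7x1 + 2.05x2 + 1.85x3 + 2.6x4 + 5.1x5 ≥ 7.85   (density contribution)
  9x1 + 62x2 + 255x3 + 18x4 + 166x5 ≥ 356   (hiding power)
  246x5 ≥ 197   (red component)
  x1, x2, x3, x4, x5 ≥ 0.
The minimum-cost mix takes nothing from calcium carbonate, kaolin — only phthalo green, carbon black, iron-oxide red. The blue component, density contribution, hiding power requirements are met with equality.
That vertex is x2 = 1.197, x3 = 0.545, x5 = 0.8602.
Total cost: 11.22·1.197 + 2.03·0.545 + 1.37·0.8602 = 15.7152.

$15.72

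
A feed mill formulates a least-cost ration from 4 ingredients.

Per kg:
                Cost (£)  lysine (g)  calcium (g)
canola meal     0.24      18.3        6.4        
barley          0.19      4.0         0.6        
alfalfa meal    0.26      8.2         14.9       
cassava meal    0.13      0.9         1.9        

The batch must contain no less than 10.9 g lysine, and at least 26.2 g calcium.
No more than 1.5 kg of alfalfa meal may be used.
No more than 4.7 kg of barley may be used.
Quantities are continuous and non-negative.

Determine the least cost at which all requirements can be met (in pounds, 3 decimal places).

£0.534

Let x1 = kg of canola meal, x2 = kg of barley, x3 = kg of alfalfa meal, x4 = kg of cassava meal.
Minimize 0.24x1 + 0.19x2 + 0.26x3 + 0.13x4 s.t.:
  18.3x1 + 4x2 + 8.2x3 + 0.9x4 ≥ 10.9   (lysine)
  6.4x1 + 0.6x2 + 14.9x3 + 1.9x4 ≥ 26.2   (calcium)
  x3 ≤ 1.5
  x2 ≤ 4.7
  x1, x2, x3, x4 ≥ 0.
At the optimum only canola meal, alfalfa meal are positive (barley, cassava meal = 0). There the calcium and the alfalfa meal cap constraints are tight.
Solving gives x1 = 0.6016, x3 = 1.5.
Total cost: 0.24·0.6016 + 0.26·1.5 = 0.53438.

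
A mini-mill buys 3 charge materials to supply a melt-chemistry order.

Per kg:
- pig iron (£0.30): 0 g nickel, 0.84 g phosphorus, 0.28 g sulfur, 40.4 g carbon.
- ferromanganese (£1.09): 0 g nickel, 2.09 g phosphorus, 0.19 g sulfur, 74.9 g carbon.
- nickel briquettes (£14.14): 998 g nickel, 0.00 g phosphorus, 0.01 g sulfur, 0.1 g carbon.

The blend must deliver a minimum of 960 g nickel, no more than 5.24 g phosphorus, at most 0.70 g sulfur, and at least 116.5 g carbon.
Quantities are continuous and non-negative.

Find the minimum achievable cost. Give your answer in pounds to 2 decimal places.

Treat it as an LP. Let x1 = kg of pig iron, x2 = kg of ferromanganese, x3 = kg of nickel briquettes.
Minimize 0.3x1 + 1.09x2 + 14.14x3 s.t.:
  998x3 ≥ 960   (nickel)
  0.84x1 + 2.09x2 ≤ 5.24   (phosphorus)
  0.28x1 + 0.19x2 + 0.01x3 ≤ 0.7   (sulfur)
  40.4x1 + 74.9x2 + 0.1x3 ≥ 116.5   (carbon)
  x1, x2, x3 ≥ 0.
The optimal mix uses every input. There the nickel, sulfur, carbon constraints are tight.
Solving gives x1 = 2.226, x2 = 0.3536, x3 = 0.9619.
Hence cost = 0.3·2.226 + 1.09·0.3536 + 14.14·0.9619 = £14.6545.

£14.65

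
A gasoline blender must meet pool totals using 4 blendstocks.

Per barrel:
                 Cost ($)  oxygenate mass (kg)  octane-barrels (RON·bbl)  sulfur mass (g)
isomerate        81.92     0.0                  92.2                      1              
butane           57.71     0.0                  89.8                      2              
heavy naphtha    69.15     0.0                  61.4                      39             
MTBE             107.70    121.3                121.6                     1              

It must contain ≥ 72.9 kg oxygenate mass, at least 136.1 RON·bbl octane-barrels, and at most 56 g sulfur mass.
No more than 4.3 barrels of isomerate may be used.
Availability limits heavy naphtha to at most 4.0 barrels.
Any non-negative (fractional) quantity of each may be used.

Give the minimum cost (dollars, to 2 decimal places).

$105.23

This is a linear program. Let x1 = barrels of isomerate, x2 = barrels of butane, x3 = barrels of heavy naphtha, x4 = barrels of MTBE.
Minimise 81.92x1 + 57.71x2 + 69.15x3 + 107.7x4 with:
  121.3x4 ≥ 72.9   (oxygenate mass)
  92.2x1 + 89.8x2 + 61.4x3 + 121.6x4 ≥ 136.1   (octane-barrels)
  1x1 + 2x2 + 39x3 + 1x4 ≤ 56   (sulfur mass)
  x1 ≤ 4.3
  x3 ≤ 4
  x1, x2, x3, x4 ≥ 0.
The cheapest feasible vertex uses only butane, MTBE; isomerate, heavy naphtha are not used. The oxygenate mass and octane-barrels requirements are met with equality.
So butane = 0.7018 barrels, MTBE = 0.601 barrels.
Cost = 57.71·0.7018 + 107.7·0.601 = 105.2286.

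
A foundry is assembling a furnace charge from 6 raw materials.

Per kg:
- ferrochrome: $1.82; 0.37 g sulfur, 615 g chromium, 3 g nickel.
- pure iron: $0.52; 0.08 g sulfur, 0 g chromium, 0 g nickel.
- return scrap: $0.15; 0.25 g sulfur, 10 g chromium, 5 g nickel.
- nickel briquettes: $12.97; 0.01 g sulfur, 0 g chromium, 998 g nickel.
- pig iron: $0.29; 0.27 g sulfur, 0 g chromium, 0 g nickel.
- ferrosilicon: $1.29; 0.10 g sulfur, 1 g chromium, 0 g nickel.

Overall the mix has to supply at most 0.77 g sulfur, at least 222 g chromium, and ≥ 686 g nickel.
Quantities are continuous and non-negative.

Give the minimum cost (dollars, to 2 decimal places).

$9.56

Treat it as an LP. Let x1 = kg of ferrochrome, x2 = kg of pure iron, x3 = kg of return scrap, x4 = kg of nickel briquettes, x5 = kg of pig iron, x6 = kg of ferrosilicon.
min 1.82x1 + 0.52x2 + 0.15x3 + 12.97x4 + 0.29x5 + 1.29x6 s.t.:
  0.37x1 + 0.08x2 + 0.25x3 + 0.01x4 + 0.27x5 + 0.1x6 ≤ 0.77   (sulfur)
  615x1 + 10x3 + 1x6 ≥ 222   (chromium)
  3x1 + 5x3 + 998x4 ≥ 686   (nickel)
  x1, x2, x3, x4, x5, x6 ≥ 0.
At the optimum only ferrochrome, nickel briquettes are positive (pure iron, return scrap, pig iron, ferrosilicon = 0). The chromium and nickel requirements are met with equality.
Solving gives x1 = 0.361, x4 = 0.6863.
Total cost: 1.82·0.361 + 12.97·0.6863 = 9.5583.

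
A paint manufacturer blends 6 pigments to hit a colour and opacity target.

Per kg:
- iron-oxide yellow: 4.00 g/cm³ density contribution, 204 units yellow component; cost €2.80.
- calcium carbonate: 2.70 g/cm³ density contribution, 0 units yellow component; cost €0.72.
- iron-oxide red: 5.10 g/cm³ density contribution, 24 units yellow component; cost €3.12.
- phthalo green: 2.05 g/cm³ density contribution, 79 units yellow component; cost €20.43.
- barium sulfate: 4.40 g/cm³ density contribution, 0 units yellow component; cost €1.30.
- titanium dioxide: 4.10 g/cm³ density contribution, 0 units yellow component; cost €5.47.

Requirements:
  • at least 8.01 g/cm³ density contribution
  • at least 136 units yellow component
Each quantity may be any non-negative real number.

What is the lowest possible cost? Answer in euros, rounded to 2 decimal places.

€3.29

Treat it as an LP. Let x1 = kg of iron-oxide yellow, x2 = kg of calcium carbonate, x3 = kg of iron-oxide red, x4 = kg of phthalo green, x5 = kg of barium sulfate, x6 = kg of titanium dioxide.
Minimise 2.8x1 + 0.72x2 + 3.12x3 + 20.43x4 + 1.3x5 + 5.47x6 with:
  4x1 + 2.7x2 + 5.1x3 + 2.05x4 + 4.4x5 + 4.1x6 ≥ 8.01   (density contribution)
  204x1 + 24x3 + 79x4 ≥ 136   (yellow component)
  x1, x2, x3, x4, x5, x6 ≥ 0.
The optimal basis is {iron-oxide yellow, calcium carbonate}; iron-oxide red, phthalo green, barium sulfate, titanium dioxide drop out. The density contribution and yellow component requirements are met with equality.
That vertex is x1 = 0.6667, x2 = 1.979.
Objective = 2.8·0.6667 + 0.72·1.979 = 3.2916.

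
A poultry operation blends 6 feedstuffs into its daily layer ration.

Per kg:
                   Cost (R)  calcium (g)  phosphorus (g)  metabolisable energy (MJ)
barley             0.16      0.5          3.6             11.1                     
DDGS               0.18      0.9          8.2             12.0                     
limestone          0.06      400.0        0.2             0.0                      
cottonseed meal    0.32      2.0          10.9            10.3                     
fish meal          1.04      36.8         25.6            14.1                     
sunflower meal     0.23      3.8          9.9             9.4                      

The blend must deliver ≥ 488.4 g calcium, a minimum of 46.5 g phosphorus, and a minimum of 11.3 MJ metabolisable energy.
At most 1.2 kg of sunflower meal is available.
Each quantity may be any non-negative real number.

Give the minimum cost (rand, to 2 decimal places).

R1.09

Treat it as an LP. Let x1 = kg of barley, x2 = kg of DDGS, x3 = kg of limestone, x4 = kg of cottonseed meal, x5 = kg of fish meal, x6 = kg of sunflower meal.
Minimize 0.16x1 + 0.18x2 + 0.06x3 + 0.32x4 + 1.04x5 + 0.23x6 subject to:
  0.5x1 + 0.9x2 + 400x3 + 2x4 + 36.8x5 + 3.8x6 ≥ 488.4   (calcium)
  3.6x1 + 8.2x2 + 0.2x3 + 10.9x4 + 25.6x5 + 9.9x6 ≥ 46.5   (phosphorus)
  11.1x1 + 12x2 + 10.3x4 + 14.1x5 + 9.4x6 ≥ 11.3   (metabolisable energy)
  x6 ≤ 1.2
  x1, x2, x3, x4, x5, x6 ≥ 0.
The minimum-cost mix takes nothing from barley, cottonseed meal, fish meal, sunflower meal — only DDGS, limestone. The calcium and phosphorus requirements are met with equality.
So DDGS = 5.641 kg, limestone = 1.208 kg.
Hence cost = 0.18·5.641 + 0.06·1.208 = R1.0879.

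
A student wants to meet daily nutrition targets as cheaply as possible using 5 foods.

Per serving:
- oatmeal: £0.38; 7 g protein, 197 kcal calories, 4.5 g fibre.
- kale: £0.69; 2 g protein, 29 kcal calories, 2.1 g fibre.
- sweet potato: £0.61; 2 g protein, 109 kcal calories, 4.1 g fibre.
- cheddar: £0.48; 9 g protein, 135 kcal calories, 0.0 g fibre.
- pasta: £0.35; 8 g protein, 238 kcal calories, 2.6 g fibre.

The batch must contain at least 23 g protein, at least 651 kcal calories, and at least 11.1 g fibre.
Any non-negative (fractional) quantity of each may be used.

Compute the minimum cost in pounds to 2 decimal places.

£1.13

This is a linear program. Let x1 = servings of oatmeal, x2 = servings of kale, x3 = servings of sweet potato, x4 = servings of cheddar, x5 = servings of pasta.
min 0.38x1 + 0.69x2 + 0.61x3 + 0.48x4 + 0.35x5 subject to:
  7x1 + 2x2 + 2x3 + 9x4 + 8x5 ≥ 23   (protein)
  197x1 + 29x2 + 109x3 + 135x4 + 238x5 ≥ 651   (calories)
  4.5x1 + 2.1x2 + 4.1x3 + 2.6x5 ≥ 11.1   (fibre)
  x1, x2, x3, x4, x5 ≥ 0.
The minimum-cost mix takes nothing from kale, sweet potato, cheddar — only oatmeal, pasta. Binding constraints: protein and fibre.
That vertex is x1 = 1.629, x5 = 1.449.
Objective = 0.38·1.629 + 0.35·1.449 = 1.1262.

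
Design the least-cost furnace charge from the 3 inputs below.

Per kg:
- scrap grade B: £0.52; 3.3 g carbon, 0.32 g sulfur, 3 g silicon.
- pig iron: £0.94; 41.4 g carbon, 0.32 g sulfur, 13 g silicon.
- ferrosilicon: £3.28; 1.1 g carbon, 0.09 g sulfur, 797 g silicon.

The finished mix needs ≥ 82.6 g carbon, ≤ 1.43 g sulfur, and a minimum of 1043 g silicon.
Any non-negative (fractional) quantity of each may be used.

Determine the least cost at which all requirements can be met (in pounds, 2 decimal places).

Let x1 = kg of scrap grade B, x2 = kg of pig iron, x3 = kg of ferrosilicon.
Minimize 0.52x1 + 0.94x2 + 3.28x3 subject to:
  3.3x1 + 41.4x2 + 1.1x3 ≥ 82.6   (carbon)
  0.32x1 + 0.32x2 + 0.09x3 ≤ 1.43   (sulfur)
  3x1 + 13x2 + 797x3 ≥ 1043   (silicon)
  x1, x2, x3 ≥ 0.
The optimal basis is {pig iron, ferrosilicon}; scrap grade B drops out. Binding constraints: carbon and silicon.
That vertex is x2 = 1.961, x3 = 1.277.
Objective = 0.94·1.961 + 3.28·1.277 = 6.0319.

£6.03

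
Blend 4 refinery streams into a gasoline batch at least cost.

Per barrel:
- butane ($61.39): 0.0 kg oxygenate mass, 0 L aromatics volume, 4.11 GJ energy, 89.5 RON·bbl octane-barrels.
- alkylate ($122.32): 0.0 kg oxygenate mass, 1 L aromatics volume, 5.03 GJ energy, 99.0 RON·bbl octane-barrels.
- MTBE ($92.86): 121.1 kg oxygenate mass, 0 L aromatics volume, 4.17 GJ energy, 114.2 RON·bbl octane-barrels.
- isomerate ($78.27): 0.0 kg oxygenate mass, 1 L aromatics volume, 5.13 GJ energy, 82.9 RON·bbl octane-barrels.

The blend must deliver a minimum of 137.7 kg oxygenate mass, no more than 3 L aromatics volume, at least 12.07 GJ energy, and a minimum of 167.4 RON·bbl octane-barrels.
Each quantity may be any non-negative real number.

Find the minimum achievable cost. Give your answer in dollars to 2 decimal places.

Set it up as a linear program. Let x1 = barrels of butane, x2 = barrels of alkylate, x3 = barrels of MTBE, x4 = barrels of isomerate.
min 61.39x1 + 122.32x2 + 92.86x3 + 78.27x4 subject to:
  121.1x3 ≥ 137.7   (oxygenate mass)
  1x2 + 1x4 ≤ 3   (aromatics volume)
  4.11x1 + 5.03x2 + 4.17x3 + 5.13x4 ≥ 12.07   (energy)
  89.5x1 + 99x2 + 114.2x3 + 82.9x4 ≥ 167.4   (octane-barrels)
  x1, x2, x3, x4 ≥ 0.
The optimal basis is {butane, MTBE}; alkylate, isomerate drop out. The oxygenate mass and energy requirements are met with equality.
Solving gives x1 = 1.78306, x3 = 1.13708.
Hence cost = 61.39·1.78306 + 92.86·1.13708 = $215.0513.

$215.05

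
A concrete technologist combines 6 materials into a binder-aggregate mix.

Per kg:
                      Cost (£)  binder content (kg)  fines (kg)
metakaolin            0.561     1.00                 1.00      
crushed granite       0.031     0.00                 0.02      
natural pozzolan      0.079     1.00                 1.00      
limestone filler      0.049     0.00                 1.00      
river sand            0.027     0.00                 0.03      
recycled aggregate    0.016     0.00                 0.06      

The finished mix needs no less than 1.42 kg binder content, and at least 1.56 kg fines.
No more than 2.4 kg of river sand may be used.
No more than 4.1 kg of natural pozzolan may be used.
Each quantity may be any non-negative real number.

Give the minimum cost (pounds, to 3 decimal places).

£0.119

Let x1 = kg of metakaolin, x2 = kg of crushed granite, x3 = kg of natural pozzolan, x4 = kg of limestone filler, x5 = kg of river sand, x6 = kg of recycled aggregate.
min 0.561x1 + 0.031x2 + 0.079x3 + 0.049x4 + 0.027x5 + 0.016x6 with:
  1x1 + 1x3 ≥ 1.42   (binder content)
  1x1 + 0.02x2 + 1x3 + 1x4 + 0.03x5 + 0.06x6 ≥ 1.56   (fines)
  x5 ≤ 2.4
  x3 ≤ 4.1
  x1, x2, x3, x4, x5, x6 ≥ 0.
The minimum-cost mix takes nothing from metakaolin, crushed granite, river sand, recycled aggregate — only natural pozzolan, limestone filler. There the binder content and fines constraints are tight.
That vertex is x3 = 1.42, x4 = 0.14.
Cost = 0.079·1.42 + 0.049·0.14 = 0.11904.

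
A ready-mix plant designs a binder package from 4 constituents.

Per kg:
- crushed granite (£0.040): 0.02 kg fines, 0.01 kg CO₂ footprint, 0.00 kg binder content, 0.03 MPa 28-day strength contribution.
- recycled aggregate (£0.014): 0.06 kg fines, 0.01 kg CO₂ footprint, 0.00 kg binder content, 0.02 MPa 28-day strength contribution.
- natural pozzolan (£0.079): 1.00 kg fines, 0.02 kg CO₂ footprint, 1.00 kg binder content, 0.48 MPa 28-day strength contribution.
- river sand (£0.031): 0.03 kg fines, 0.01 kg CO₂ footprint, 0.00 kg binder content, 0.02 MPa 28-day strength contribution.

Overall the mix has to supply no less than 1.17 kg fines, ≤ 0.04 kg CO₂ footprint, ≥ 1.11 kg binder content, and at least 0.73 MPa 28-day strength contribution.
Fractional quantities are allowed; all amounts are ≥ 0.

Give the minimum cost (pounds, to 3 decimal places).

Set it up as a linear program. Let x1 = kg of crushed granite, x2 = kg of recycled aggregate, x3 = kg of natural pozzolan, x4 = kg of river sand.
Minimise 0.04x1 + 0.014x2 + 0.079x3 + 0.031x4 subject to:
  0.02x1 + 0.06x2 + 1x3 + 0.03x4 ≥ 1.17   (fines)
  0.01x1 + 0.01x2 + 0.02x3 + 0.01x4 ≤ 0.04   (CO₂ footprint)
  1x3 ≥ 1.11   (binder content)
  0.03x1 + 0.02x2 + 0.48x3 + 0.02x4 ≥ 0.73   (28-day strength contribution)
  x1, x2, x3, x4 ≥ 0.
The optimal basis is {natural pozzolan}; crushed granite, recycled aggregate, river sand drop out. Binding constraint: 28-day strength contribution.
So natural pozzolan = 1.521 kg.
Cost = 0.079·1.521 = 0.12016.

£0.120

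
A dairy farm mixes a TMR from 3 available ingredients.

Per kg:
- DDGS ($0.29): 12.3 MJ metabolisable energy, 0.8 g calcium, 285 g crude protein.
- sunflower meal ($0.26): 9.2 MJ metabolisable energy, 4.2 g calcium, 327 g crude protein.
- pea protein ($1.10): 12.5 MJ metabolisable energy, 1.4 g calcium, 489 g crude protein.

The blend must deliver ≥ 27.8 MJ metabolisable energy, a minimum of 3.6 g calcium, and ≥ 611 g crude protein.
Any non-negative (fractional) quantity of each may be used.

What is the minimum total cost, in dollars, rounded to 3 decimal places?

Set it up as a linear program. Let x1 = kg of DDGS, x2 = kg of sunflower meal, x3 = kg of pea protein.
min 0.29x1 + 0.26x2 + 1.1x3 subject to:
  12.3x1 + 9.2x2 + 12.5x3 ≥ 27.8   (metabolisable energy)
  0.8x1 + 4.2x2 + 1.4x3 ≥ 3.6   (calcium)
  285x1 + 327x2 + 489x3 ≥ 611   (crude protein)
  x1, x2, x3 ≥ 0.
The optimal basis is {DDGS, sunflower meal}; pea protein drops out. The metabolisable energy and calcium requirements are met with equality.
Optimal quantities: DDGS = 1.888 kg, sunflower meal = 0.4975 kg.
Objective = 0.29·1.888 + 0.26·0.4975 = 0.67687.

$0.677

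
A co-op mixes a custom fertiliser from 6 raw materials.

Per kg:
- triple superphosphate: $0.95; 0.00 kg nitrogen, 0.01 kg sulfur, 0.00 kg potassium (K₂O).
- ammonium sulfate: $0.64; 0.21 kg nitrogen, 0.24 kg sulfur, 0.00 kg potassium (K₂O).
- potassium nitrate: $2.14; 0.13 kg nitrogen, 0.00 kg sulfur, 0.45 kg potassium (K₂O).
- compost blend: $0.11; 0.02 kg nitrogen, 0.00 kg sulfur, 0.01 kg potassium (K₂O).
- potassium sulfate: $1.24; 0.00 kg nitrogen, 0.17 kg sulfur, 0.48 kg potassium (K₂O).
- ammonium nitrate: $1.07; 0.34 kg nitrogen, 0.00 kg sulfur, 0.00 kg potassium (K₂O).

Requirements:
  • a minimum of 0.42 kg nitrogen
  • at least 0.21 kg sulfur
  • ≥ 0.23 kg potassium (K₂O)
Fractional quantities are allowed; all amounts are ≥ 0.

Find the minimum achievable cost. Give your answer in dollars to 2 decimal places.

This is a linear program. Let x1 = kg of triple superphosphate, x2 = kg of ammonium sulfate, x3 = kg of potassium nitrate, x4 = kg of compost blend, x5 = kg of potassium sulfate, x6 = kg of ammonium nitrate.
Minimise 0.95x1 + 0.64x2 + 2.14x3 + 0.11x4 + 1.24x5 + 1.07x6 with:
  0.21x2 + 0.13x3 + 0.02x4 + 0.34x6 ≥ 0.42   (nitrogen)
  0.01x1 + 0.24x2 + 0.17x5 ≥ 0.21   (sulfur)
  0.45x3 + 0.01x4 + 0.48x5 ≥ 0.23   (potassium (K₂O))
  x1, x2, x3, x4, x5, x6 ≥ 0.
The cheapest feasible vertex uses only ammonium sulfate, potassium sulfate; triple superphosphate, potassium nitrate, compost blend, ammonium nitrate are not used. Binding constraints: nitrogen and potassium (K₂O).
Solving gives x2 = 2, x5 = 0.4792.
Hence cost = 0.64·2 + 1.24·0.4792 = $1.8742.

$1.87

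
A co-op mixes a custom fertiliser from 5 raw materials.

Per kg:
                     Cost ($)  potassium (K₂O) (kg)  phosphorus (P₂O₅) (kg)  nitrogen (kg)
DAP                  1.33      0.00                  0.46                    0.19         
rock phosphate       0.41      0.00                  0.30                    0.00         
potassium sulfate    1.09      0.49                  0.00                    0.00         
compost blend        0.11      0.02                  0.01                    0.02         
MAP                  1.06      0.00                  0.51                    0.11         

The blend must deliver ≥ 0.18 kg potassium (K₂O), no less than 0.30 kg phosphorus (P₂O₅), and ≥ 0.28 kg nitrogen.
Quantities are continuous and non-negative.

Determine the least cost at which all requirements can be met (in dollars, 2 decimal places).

$1.66

Treat it as an LP. Let x1 = kg of DAP, x2 = kg of rock phosphate, x3 = kg of potassium sulfate, x4 = kg of compost blend, x5 = kg of MAP.
min 1.33x1 + 0.41x2 + 1.09x3 + 0.11x4 + 1.06x5 with:
  0.49x3 + 0.02x4 ≥ 0.18   (potassium (K₂O))
  0.46x1 + 0.3x2 + 0.01x4 + 0.51x5 ≥ 0.3   (phosphorus (P₂O₅))
  0.19x1 + 0.02x4 + 0.11x5 ≥ 0.28   (nitrogen)
  x1, x2, x3, x4, x5 ≥ 0.
At the optimum only DAP, compost blend are positive (rock phosphate, potassium sulfate, MAP = 0). There the phosphorus (P₂O₅) and nitrogen constraints are tight.
That vertex is x1 = 0.43836, x4 = 9.8356.
Total cost: 1.33·0.43836 + 0.11·9.8356 = 1.6649.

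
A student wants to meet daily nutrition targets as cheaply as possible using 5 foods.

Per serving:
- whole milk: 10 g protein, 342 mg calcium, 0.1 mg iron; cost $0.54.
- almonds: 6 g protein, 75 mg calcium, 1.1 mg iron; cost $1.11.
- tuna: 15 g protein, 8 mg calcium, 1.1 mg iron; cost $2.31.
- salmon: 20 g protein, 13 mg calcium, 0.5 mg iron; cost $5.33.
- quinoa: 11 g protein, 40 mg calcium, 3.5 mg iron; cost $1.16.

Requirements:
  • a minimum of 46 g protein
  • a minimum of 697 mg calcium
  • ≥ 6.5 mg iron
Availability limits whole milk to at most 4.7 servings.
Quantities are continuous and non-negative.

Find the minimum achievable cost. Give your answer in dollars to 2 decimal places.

$3.49

Treat it as an LP. Let x1 = servings of whole milk, x2 = servings of almonds, x3 = servings of tuna, x4 = servings of salmon, x5 = servings of quinoa.
Minimize 0.54x1 + 1.11x2 + 2.31x3 + 5.33x4 + 1.16x5 s.t.:
  10x1 + 6x2 + 15x3 + 20x4 + 11x5 ≥ 46   (protein)
  342x1 + 75x2 + 8x3 + 13x4 + 40x5 ≥ 697   (calcium)
  0.1x1 + 1.1x2 + 1.1x3 + 0.5x4 + 3.5x5 ≥ 6.5   (iron)
  x1 ≤ 4.7
  x1, x2, x3, x4, x5 ≥ 0.
The cheapest feasible vertex uses only whole milk, quinoa; almonds, tuna, salmon are not used. The protein and iron requirements are met with equality.
Solving gives x1 = 2.64, x5 = 1.782.
Objective = 0.54·2.64 + 1.16·1.782 = 3.4927.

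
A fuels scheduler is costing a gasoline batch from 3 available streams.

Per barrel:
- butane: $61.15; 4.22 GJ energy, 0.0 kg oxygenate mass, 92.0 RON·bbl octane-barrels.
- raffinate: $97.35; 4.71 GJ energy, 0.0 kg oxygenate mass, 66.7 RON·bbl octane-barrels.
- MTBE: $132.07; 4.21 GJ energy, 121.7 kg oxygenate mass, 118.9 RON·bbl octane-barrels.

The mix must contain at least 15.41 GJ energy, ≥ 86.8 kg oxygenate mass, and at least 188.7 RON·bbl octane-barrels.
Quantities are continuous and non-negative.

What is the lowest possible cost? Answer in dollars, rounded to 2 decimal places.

$273.98

Let x1 = barrels of butane, x2 = barrels of raffinate, x3 = barrels of MTBE.
Minimise 61.15x1 + 97.35x2 + 132.07x3 subject to:
  4.22x1 + 4.71x2 + 4.21x3 ≥ 15.41   (energy)
  121.7x3 ≥ 86.8   (oxygenate mass)
  92x1 + 66.7x2 + 118.9x3 ≥ 188.7   (octane-barrels)
  x1, x2, x3 ≥ 0.
At the optimum only butane, MTBE are positive (raffinate = 0). There the energy and oxygenate mass constraints are tight.
That vertex is x1 = 2.9401, x3 = 0.71323.
Cost = 61.15·2.9401 + 132.07·0.71323 = 273.9834.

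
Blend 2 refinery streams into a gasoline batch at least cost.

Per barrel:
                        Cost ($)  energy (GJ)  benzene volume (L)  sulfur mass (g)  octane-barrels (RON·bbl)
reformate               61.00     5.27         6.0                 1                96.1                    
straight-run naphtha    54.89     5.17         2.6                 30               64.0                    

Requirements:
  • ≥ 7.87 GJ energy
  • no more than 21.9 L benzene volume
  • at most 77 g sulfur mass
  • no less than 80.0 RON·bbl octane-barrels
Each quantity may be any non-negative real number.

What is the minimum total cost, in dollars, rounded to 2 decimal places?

Treat it as an LP. Let x1 = barrels of reformate, x2 = barrels of straight-run naphtha.
min 61x1 + 54.89x2 subject to:
  5.27x1 + 5.17x2 ≥ 7.87   (energy)
  6x1 + 2.6x2 ≤ 21.9   (benzene volume)
  1x1 + 30x2 ≤ 77   (sulfur mass)
  96.1x1 + 64x2 ≥ 80   (octane-barrels)
  x1, x2 ≥ 0.
At the optimum only straight-run naphtha is positive (reformate = 0). Binding constraint: energy.
So straight-run naphtha = 1.52224 barrels.
Total cost: 54.89·1.52224 = 83.5558.

$83.56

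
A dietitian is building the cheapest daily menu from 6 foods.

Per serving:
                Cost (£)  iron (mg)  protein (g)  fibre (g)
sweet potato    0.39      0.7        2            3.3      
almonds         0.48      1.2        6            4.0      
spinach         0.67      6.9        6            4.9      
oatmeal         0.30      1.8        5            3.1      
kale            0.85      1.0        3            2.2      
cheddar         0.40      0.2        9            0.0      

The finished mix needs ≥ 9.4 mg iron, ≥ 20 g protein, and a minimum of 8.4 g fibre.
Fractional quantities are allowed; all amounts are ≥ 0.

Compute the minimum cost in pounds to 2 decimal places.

£1.34

Set it up as a linear program. Let x1 = servings of sweet potato, x2 = servings of almonds, x3 = servings of spinach, x4 = servings of oatmeal, x5 = servings of kale, x6 = servings of cheddar.
Minimize 0.39x1 + 0.48x2 + 0.67x3 + 0.3x4 + 0.85x5 + 0.4x6 s.t.:
  0.7x1 + 1.2x2 + 6.9x3 + 1.8x4 + 1x5 + 0.2x6 ≥ 9.4   (iron)
  2x1 + 6x2 + 6x3 + 5x4 + 3x5 + 9x6 ≥ 20   (protein)
  3.3x1 + 4x2 + 4.9x3 + 3.1x4 + 2.2x5 ≥ 8.4   (fibre)
  x1, x2, x3, x4, x5, x6 ≥ 0.
The cheapest feasible vertex uses only spinach, oatmeal; sweet potato, almonds, kale, cheddar are not used. There the iron and protein constraints are tight.
Optimal quantities: spinach = 0.4641 servings, oatmeal = 3.443 servings.
Hence cost = 0.67·0.4641 + 0.3·3.443 = £1.3438.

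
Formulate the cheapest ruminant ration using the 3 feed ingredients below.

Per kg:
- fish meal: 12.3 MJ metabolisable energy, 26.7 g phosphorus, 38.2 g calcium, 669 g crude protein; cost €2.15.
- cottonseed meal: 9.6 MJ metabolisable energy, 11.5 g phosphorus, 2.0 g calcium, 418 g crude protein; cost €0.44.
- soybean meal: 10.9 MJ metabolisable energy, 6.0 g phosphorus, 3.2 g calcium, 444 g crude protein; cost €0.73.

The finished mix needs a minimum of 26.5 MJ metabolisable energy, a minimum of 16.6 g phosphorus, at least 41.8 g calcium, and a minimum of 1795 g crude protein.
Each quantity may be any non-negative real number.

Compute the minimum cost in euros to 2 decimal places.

€3.26

Treat it as an LP. Let x1 = kg of fish meal, x2 = kg of cottonseed meal, x3 = kg of soybean meal.
Minimize 2.15x1 + 0.44x2 + 0.73x3 with:
  12.3x1 + 9.6x2 + 10.9x3 ≥ 26.5   (metabolisable energy)
  26.7x1 + 11.5x2 + 6x3 ≥ 16.6   (phosphorus)
  38.2x1 + 2x2 + 3.2x3 ≥ 41.8   (calcium)
  669x1 + 418x2 + 444x3 ≥ 1795   (crude protein)
  x1, x2, x3 ≥ 0.
The cheapest feasible vertex uses only fish meal, cottonseed meal; soybean meal is not used. The calcium and crude protein requirements are met with equality.
That vertex is x1 = 0.9489, x2 = 2.776.
Cost = 2.15·0.9489 + 0.44·2.776 = 3.2616.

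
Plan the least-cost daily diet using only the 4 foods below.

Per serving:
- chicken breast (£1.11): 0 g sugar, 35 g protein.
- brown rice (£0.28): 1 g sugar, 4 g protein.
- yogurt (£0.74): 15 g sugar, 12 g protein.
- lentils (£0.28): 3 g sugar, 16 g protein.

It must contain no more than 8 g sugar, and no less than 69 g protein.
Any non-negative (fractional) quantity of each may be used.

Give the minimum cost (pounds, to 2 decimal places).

£1.58

This is a linear program. Let x1 = servings of chicken breast, x2 = servings of brown rice, x3 = servings of yogurt, x4 = servings of lentils.
Minimize 1.11x1 + 0.28x2 + 0.74x3 + 0.28x4 with:
  1x2 + 15x3 + 3x4 ≤ 8   (sugar)
  35x1 + 4x2 + 12x3 + 16x4 ≥ 69   (protein)
  x1, x2, x3, x4 ≥ 0.
The optimal basis is {chicken breast, lentils}; brown rice, yogurt drop out. Binding constraints: sugar and protein.
Solving gives x1 = 0.7524, x4 = 2.667.
Cost = 1.11·0.7524 + 0.28·2.667 = 1.5819.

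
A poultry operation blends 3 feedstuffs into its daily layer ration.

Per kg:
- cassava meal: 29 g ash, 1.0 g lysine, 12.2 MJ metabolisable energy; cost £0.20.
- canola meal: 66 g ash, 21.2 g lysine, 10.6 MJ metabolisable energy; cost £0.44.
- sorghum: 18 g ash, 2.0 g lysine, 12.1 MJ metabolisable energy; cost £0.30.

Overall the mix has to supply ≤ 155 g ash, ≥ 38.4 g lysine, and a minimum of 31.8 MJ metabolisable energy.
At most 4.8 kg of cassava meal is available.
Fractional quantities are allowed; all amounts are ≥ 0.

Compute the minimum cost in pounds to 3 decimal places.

Set it up as a linear program. Let x1 = kg of cassava meal, x2 = kg of canola meal, x3 = kg of sorghum.
Minimize 0.2x1 + 0.44x2 + 0.3x3 subject to:
  29x1 + 66x2 + 18x3 ≤ 155   (ash)
  1x1 + 21.2x2 + 2x3 ≥ 38.4   (lysine)
  12.2x1 + 10.6x2 + 12.1x3 ≥ 31.8   (metabolisable energy)
  x1 ≤ 4.8
  x1, x2, x3 ≥ 0.
At the optimum only cassava meal, canola meal are positive (sorghum = 0). There the lysine and metabolisable energy constraints are tight.
Optimal quantities: cassava meal = 1.077 kg, canola meal = 1.761 kg.
Objective = 0.2·1.077 + 0.44·1.761 = 0.99024.

£0.990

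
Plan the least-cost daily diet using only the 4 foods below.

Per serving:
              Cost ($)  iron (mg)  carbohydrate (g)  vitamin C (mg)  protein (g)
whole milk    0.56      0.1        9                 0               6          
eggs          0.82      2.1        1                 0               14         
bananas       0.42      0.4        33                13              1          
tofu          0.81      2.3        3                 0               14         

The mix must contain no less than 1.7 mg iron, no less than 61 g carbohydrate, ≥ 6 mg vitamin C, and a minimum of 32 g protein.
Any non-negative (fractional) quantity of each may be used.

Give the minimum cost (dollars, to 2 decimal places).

$2.45

Set it up as a linear program. Let x1 = servings of whole milk, x2 = servings of eggs, x3 = servings of bananas, x4 = servings of tofu.
min 0.56x1 + 0.82x2 + 0.42x3 + 0.81x4 subject to:
  0.1x1 + 2.1x2 + 0.4x3 + 2.3x4 ≥ 1.7   (iron)
  9x1 + 1x2 + 33x3 + 3x4 ≥ 61   (carbohydrate)
  13x3 ≥ 6   (vitamin C)
  6x1 + 14x2 + 1x3 + 14x4 ≥ 32   (protein)
  x1, x2, x3, x4 ≥ 0.
The minimum-cost mix takes nothing from whole milk, eggs — only bananas, tofu. The carbohydrate and protein requirements are met with equality.
Solving gives x3 = 1.651, x4 = 2.168.
Objective = 0.42·1.651 + 0.81·2.168 = 2.4495.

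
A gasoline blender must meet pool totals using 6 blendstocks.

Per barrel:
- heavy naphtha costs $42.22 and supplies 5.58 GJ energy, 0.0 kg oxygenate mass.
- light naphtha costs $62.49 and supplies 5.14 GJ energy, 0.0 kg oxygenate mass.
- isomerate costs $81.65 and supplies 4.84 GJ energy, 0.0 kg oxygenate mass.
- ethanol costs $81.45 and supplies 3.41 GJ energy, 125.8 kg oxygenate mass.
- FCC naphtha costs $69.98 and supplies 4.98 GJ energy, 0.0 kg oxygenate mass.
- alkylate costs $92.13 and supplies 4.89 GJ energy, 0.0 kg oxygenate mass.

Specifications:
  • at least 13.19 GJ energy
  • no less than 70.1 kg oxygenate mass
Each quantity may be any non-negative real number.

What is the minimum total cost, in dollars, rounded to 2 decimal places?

Let x1 = barrels of heavy naphtha, x2 = barrels of light naphtha, x3 = barrels of isomerate, x4 = barrels of ethanol, x5 = barrels of FCC naphtha, x6 = barrels of alkylate.
Minimise 42.22x1 + 62.49x2 + 81.65x3 + 81.45x4 + 69.98x5 + 92.13x6 with:
  5.58x1 + 5.14x2 + 4.84x3 + 3.41x4 + 4.98x5 + 4.89x6 ≥ 13.19   (energy)
  125.8x4 ≥ 70.1   (oxygenate mass)
  x1, x2, x3, x4, x5, x6 ≥ 0.
The cheapest feasible vertex uses only heavy naphtha, ethanol; light naphtha, isomerate, FCC naphtha, alkylate are not used. Binding constraints: energy and oxygenate mass.
So heavy naphtha = 2.0233 barrels, ethanol = 0.55723 barrels.
Hence cost = 42.22·2.0233 + 81.45·0.55723 = $130.8101.

$130.81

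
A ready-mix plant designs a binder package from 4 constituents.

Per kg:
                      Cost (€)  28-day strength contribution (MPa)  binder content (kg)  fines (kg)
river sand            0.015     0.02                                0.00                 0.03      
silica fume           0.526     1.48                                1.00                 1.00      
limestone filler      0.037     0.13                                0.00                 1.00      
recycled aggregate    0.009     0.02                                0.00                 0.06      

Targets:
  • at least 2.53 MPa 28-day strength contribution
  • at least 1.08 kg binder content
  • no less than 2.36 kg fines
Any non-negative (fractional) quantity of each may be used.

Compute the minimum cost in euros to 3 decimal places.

€0.833

Let x1 = kg of river sand, x2 = kg of silica fume, x3 = kg of limestone filler, x4 = kg of recycled aggregate.
Minimize 0.015x1 + 0.526x2 + 0.037x3 + 0.009x4 s.t.:
  0.02x1 + 1.48x2 + 0.13x3 + 0.02x4 ≥ 2.53   (28-day strength contribution)
  1x2 ≥ 1.08   (binder content)
  0.03x1 + 1x2 + 1x3 + 0.06x4 ≥ 2.36   (fines)
  x1, x2, x3, x4 ≥ 0.
At the optimum only silica fume, limestone filler are positive (river sand, recycled aggregate = 0). There the 28-day strength contribution and binder content constraints are tight.
That vertex is x2 = 1.08, x3 = 7.166.
Cost = 0.526·1.08 + 0.037·7.166 = 0.83322.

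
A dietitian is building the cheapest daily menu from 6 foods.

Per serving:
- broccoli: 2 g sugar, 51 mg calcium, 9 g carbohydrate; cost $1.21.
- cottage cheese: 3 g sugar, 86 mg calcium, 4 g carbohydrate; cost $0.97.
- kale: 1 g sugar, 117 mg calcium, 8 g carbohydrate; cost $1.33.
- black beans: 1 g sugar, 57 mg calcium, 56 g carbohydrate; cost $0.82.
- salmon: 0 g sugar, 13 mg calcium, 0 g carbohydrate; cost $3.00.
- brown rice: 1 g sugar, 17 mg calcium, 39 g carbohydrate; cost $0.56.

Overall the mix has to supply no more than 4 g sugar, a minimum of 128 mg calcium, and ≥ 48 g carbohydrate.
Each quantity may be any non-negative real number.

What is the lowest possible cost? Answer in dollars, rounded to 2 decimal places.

Treat it as an LP. Let x1 = servings of broccoli, x2 = servings of cottage cheese, x3 = servings of kale, x4 = servings of black beans, x5 = servings of salmon, x6 = servings of brown rice.
Minimise 1.21x1 + 0.97x2 + 1.33x3 + 0.82x4 + 3x5 + 0.56x6 with:
  2x1 + 3x2 + 1x3 + 1x4 + 1x6 ≤ 4   (sugar)
  51x1 + 86x2 + 117x3 + 57x4 + 13x5 + 17x6 ≥ 128   (calcium)
  9x1 + 4x2 + 8x3 + 56x4 + 39x6 ≥ 48   (carbohydrate)
  x1, x2, x3, x4, x5, x6 ≥ 0.
The cheapest feasible vertex uses only cottage cheese, black beans; broccoli, kale, salmon, brown rice are not used. The calcium and carbohydrate requirements are met with equality.
So cottage cheese = 0.966 servings, black beans = 0.7881 servings.
Cost = 0.97·0.966 + 0.82·0.7881 = 1.5833.

$1.58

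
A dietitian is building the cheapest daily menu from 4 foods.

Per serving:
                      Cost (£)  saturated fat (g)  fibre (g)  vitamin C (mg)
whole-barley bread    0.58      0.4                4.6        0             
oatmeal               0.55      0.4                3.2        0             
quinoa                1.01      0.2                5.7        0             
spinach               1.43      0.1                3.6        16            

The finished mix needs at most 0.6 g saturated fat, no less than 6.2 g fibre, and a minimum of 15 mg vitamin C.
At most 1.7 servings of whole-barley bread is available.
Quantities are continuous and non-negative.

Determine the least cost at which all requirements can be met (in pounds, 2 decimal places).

Set it up as a linear program. Let x1 = servings of whole-barley bread, x2 = servings of oatmeal, x3 = servings of quinoa, x4 = servings of spinach.
min 0.58x1 + 0.55x2 + 1.01x3 + 1.43x4 s.t.:
  0.4x1 + 0.4x2 + 0.2x3 + 0.1x4 ≤ 0.6   (saturated fat)
  4.6x1 + 3.2x2 + 5.7x3 + 3.6x4 ≥ 6.2   (fibre)
  16x4 ≥ 15   (vitamin C)
  x1 ≤ 1.7
  x1, x2, x3, x4 ≥ 0.
At the optimum only whole-barley bread, spinach are positive (oatmeal, quinoa = 0). Binding constraints: fibre and vitamin C.
So whole-barley bread = 0.6141 servings, spinach = 0.9375 servings.
Cost = 0.58·0.6141 + 1.43·0.9375 = 1.6968.

£1.70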